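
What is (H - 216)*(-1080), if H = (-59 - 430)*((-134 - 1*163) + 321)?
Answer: 12908160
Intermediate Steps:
H = -11736 (H = -489*((-134 - 163) + 321) = -489*(-297 + 321) = -489*24 = -11736)
(H - 216)*(-1080) = (-11736 - 216)*(-1080) = -11952*(-1080) = 12908160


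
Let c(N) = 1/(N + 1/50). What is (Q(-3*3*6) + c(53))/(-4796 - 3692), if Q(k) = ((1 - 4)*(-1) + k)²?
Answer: -6895301/22501688 ≈ -0.30643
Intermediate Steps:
c(N) = 1/(1/50 + N) (c(N) = 1/(N + 1/50) = 1/(1/50 + N))
Q(k) = (3 + k)² (Q(k) = (-3*(-1) + k)² = (3 + k)²)
(Q(-3*3*6) + c(53))/(-4796 - 3692) = ((3 - 3*3*6)² + 50/(1 + 50*53))/(-4796 - 3692) = ((3 - 9*6)² + 50/(1 + 2650))/(-8488) = ((3 - 54)² + 50/2651)*(-1/8488) = ((-51)² + 50*(1/2651))*(-1/8488) = (2601 + 50/2651)*(-1/8488) = (6895301/2651)*(-1/8488) = -6895301/22501688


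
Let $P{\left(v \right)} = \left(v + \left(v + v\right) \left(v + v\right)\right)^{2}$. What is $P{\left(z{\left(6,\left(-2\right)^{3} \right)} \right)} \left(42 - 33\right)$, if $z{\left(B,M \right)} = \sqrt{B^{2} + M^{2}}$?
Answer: $1512900$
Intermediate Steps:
$P{\left(v \right)} = \left(v + 4 v^{2}\right)^{2}$ ($P{\left(v \right)} = \left(v + 2 v 2 v\right)^{2} = \left(v + 4 v^{2}\right)^{2}$)
$P{\left(z{\left(6,\left(-2\right)^{3} \right)} \right)} \left(42 - 33\right) = \left(\sqrt{6^{2} + \left(\left(-2\right)^{3}\right)^{2}}\right)^{2} \left(1 + 4 \sqrt{6^{2} + \left(\left(-2\right)^{3}\right)^{2}}\right)^{2} \left(42 - 33\right) = \left(\sqrt{36 + \left(-8\right)^{2}}\right)^{2} \left(1 + 4 \sqrt{36 + \left(-8\right)^{2}}\right)^{2} \cdot 9 = \left(\sqrt{36 + 64}\right)^{2} \left(1 + 4 \sqrt{36 + 64}\right)^{2} \cdot 9 = \left(\sqrt{100}\right)^{2} \left(1 + 4 \sqrt{100}\right)^{2} \cdot 9 = 10^{2} \left(1 + 4 \cdot 10\right)^{2} \cdot 9 = 100 \left(1 + 40\right)^{2} \cdot 9 = 100 \cdot 41^{2} \cdot 9 = 100 \cdot 1681 \cdot 9 = 168100 \cdot 9 = 1512900$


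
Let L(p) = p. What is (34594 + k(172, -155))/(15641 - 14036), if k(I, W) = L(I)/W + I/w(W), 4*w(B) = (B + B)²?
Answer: 277031454/12853375 ≈ 21.553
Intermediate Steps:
w(B) = B² (w(B) = (B + B)²/4 = (2*B)²/4 = (4*B²)/4 = B²)
k(I, W) = I/W + I/W² (k(I, W) = I/W + I/(W²) = I/W + I/W²)
(34594 + k(172, -155))/(15641 - 14036) = (34594 + 172*(1 - 155)/(-155)²)/(15641 - 14036) = (34594 + 172*(1/24025)*(-154))/1605 = (34594 - 26488/24025)*(1/1605) = (831094362/24025)*(1/1605) = 277031454/12853375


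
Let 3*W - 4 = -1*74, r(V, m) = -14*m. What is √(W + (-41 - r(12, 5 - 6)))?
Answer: I*√705/3 ≈ 8.8506*I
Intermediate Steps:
W = -70/3 (W = 4/3 + (-1*74)/3 = 4/3 + (⅓)*(-74) = 4/3 - 74/3 = -70/3 ≈ -23.333)
√(W + (-41 - r(12, 5 - 6))) = √(-70/3 + (-41 - (-14)*(5 - 6))) = √(-70/3 + (-41 - (-14)*(-1))) = √(-70/3 + (-41 - 1*14)) = √(-70/3 + (-41 - 14)) = √(-70/3 - 55) = √(-235/3) = I*√705/3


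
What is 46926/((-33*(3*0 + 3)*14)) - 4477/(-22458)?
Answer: -5291207/157206 ≈ -33.658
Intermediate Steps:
46926/((-33*(3*0 + 3)*14)) - 4477/(-22458) = 46926/((-33*(0 + 3)*14)) - 4477*(-1/22458) = 46926/((-33*3*14)) + 4477/22458 = 46926/((-99*14)) + 4477/22458 = 46926/(-1386) + 4477/22458 = 46926*(-1/1386) + 4477/22458 = -237/7 + 4477/22458 = -5291207/157206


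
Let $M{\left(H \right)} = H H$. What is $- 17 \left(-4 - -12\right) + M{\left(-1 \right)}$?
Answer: $-135$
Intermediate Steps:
$M{\left(H \right)} = H^{2}$
$- 17 \left(-4 - -12\right) + M{\left(-1 \right)} = - 17 \left(-4 - -12\right) + \left(-1\right)^{2} = - 17 \left(-4 + 12\right) + 1 = \left(-17\right) 8 + 1 = -136 + 1 = -135$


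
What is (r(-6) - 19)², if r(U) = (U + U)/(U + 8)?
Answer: 625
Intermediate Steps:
r(U) = 2*U/(8 + U) (r(U) = (2*U)/(8 + U) = 2*U/(8 + U))
(r(-6) - 19)² = (2*(-6)/(8 - 6) - 19)² = (2*(-6)/2 - 19)² = (2*(-6)*(½) - 19)² = (-6 - 19)² = (-25)² = 625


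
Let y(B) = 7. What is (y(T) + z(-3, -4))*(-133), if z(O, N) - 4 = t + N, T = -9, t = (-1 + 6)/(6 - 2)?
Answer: -4389/4 ≈ -1097.3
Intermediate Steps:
t = 5/4 ≈ 1.2500
z(O, N) = 21/4 + N (z(O, N) = 4 + (5/4 + N) = 21/4 + N)
(y(T) + z(-3, -4))*(-133) = (7 + (21/4 - 4))*(-133) = (7 + 5/4)*(-133) = (33/4)*(-133) = -4389/4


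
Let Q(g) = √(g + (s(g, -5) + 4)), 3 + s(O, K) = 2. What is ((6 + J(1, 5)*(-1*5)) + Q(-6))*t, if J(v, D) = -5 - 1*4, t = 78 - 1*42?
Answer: 1836 + 36*I*√3 ≈ 1836.0 + 62.354*I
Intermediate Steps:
s(O, K) = -1 (s(O, K) = -3 + 2 = -1)
t = 36 (t = 78 - 42 = 36)
J(v, D) = -9 (J(v, D) = -5 - 4 = -9)
Q(g) = √(3 + g) (Q(g) = √(g + (-1 + 4)) = √(g + 3) = √(3 + g))
((6 + J(1, 5)*(-1*5)) + Q(-6))*t = ((6 - (-9)*5) + √(3 - 6))*36 = ((6 - 9*(-5)) + √(-3))*36 = ((6 + 45) + I*√3)*36 = (51 + I*√3)*36 = 1836 + 36*I*√3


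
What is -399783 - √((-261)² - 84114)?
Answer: -399783 - 3*I*√1777 ≈ -3.9978e+5 - 126.46*I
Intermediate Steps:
-399783 - √((-261)² - 84114) = -399783 - √(68121 - 84114) = -399783 - √(-15993) = -399783 - 3*I*√1777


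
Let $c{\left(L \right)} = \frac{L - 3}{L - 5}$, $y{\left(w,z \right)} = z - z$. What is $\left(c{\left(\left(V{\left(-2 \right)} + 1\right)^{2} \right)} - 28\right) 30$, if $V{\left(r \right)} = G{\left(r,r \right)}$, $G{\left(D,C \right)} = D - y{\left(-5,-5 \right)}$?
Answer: $-825$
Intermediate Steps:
$y{\left(w,z \right)} = 0$
$G{\left(D,C \right)} = D$ ($G{\left(D,C \right)} = D - 0 = D + 0 = D$)
$V{\left(r \right)} = r$
$c{\left(L \right)} = \frac{-3 + L}{-5 + L}$
$\left(c{\left(\left(V{\left(-2 \right)} + 1\right)^{2} \right)} - 28\right) 30 = \left(\frac{-3 + \left(-2 + 1\right)^{2}}{-5 + \left(-2 + 1\right)^{2}} - 28\right) 30 = \left(\frac{-3 + \left(-1\right)^{2}}{-5 + \left(-1\right)^{2}} - 28\right) 30 = \left(\frac{-3 + 1}{-5 + 1} - 28\right) 30 = \left(\frac{1}{-4} \left(-2\right) - 28\right) 30 = \left(\left(- \frac{1}{4}\right) \left(-2\right) - 28\right) 30 = \left(\frac{1}{2} - 28\right) 30 = \left(- \frac{55}{2}\right) 30 = -825$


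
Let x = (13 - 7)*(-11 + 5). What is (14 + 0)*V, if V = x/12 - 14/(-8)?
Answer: -35/2 ≈ -17.500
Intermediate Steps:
x = -36 (x = 6*(-6) = -36)
V = -5/4 (V = -36/12 - 14/(-8) = -36*1/12 - 14*(-⅛) = -3 + 7/4 = -5/4 ≈ -1.2500)
(14 + 0)*V = (14 + 0)*(-5/4) = 14*(-5/4) = -35/2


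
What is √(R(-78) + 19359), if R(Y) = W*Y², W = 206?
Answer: 3*√141407 ≈ 1128.1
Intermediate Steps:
R(Y) = 206*Y²
√(R(-78) + 19359) = √(206*(-78)² + 19359) = √(206*6084 + 19359) = √(1253304 + 19359) = √1272663 = 3*√141407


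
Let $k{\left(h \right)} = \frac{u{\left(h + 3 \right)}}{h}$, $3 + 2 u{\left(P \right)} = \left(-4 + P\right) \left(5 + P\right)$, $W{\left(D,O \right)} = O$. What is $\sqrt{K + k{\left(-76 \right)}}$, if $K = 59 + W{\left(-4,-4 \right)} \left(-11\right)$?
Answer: $\frac{\sqrt{396074}}{76} \approx 8.2808$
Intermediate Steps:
$u{\left(P \right)} = - \frac{3}{2} + \frac{\left(-4 + P\right) \left(5 + P\right)}{2}$
$K = 103$ ($K = 59 - -44 = 59 + 44 = 103$)
$k{\left(h \right)} = \frac{-10 + \frac{h}{2} + \frac{\left(3 + h\right)^{2}}{2}}{h}$ ($k{\left(h \right)} = \frac{- \frac{23}{2} + \frac{h + 3}{2} + \frac{\left(h + 3\right)^{2}}{2}}{h} = \frac{- \frac{23}{2} + \frac{3 + h}{2} + \frac{\left(3 + h\right)^{2}}{2}}{h} = \frac{- \frac{23}{2} + \left(\frac{3}{2} + \frac{h}{2}\right) + \frac{\left(3 + h\right)^{2}}{2}}{h} = \frac{-10 + \frac{h}{2} + \frac{\left(3 + h\right)^{2}}{2}}{h}$)
$\sqrt{K + k{\left(-76 \right)}} = \sqrt{103 + \frac{-20 - 76 + \left(3 - 76\right)^{2}}{2 \left(-76\right)}} = \sqrt{103 + \frac{1}{2} \left(- \frac{1}{76}\right) \left(-20 - 76 + \left(-73\right)^{2}\right)} = \sqrt{103 + \frac{1}{2} \left(- \frac{1}{76}\right) \left(-20 - 76 + 5329\right)} = \sqrt{103 + \frac{1}{2} \left(- \frac{1}{76}\right) 5233} = \sqrt{103 - \frac{5233}{152}} = \sqrt{\frac{10423}{152}} = \frac{\sqrt{396074}}{76}$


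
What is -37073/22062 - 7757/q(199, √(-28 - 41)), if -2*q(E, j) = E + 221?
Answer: 4537489/128695 ≈ 35.258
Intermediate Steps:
q(E, j) = -221/2 - E/2 (q(E, j) = -(E + 221)/2 = -(221 + E)/2 = -221/2 - E/2)
-37073/22062 - 7757/q(199, √(-28 - 41)) = -37073/22062 - 7757/(-221/2 - ½*199) = -37073*1/22062 - 7757/(-221/2 - 199/2) = -37073/22062 - 7757/(-210) = -37073/22062 - 7757*(-1/210) = -37073/22062 + 7757/210 = 4537489/128695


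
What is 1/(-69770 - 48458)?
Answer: -1/118228 ≈ -8.4582e-6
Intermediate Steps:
1/(-69770 - 48458) = 1/(-118228) = -1/118228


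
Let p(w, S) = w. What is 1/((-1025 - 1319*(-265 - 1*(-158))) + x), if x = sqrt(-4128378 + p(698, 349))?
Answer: 35027/4908594836 - I*sqrt(64495)/2454297418 ≈ 7.1359e-6 - 1.0348e-7*I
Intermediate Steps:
x = 8*I*sqrt(64495) (x = sqrt(-4128378 + 698) = sqrt(-4127680) = 8*I*sqrt(64495) ≈ 2031.7*I)
1/((-1025 - 1319*(-265 - 1*(-158))) + x) = 1/((-1025 - 1319*(-265 - 1*(-158))) + 8*I*sqrt(64495)) = 1/((-1025 - 1319*(-265 + 158)) + 8*I*sqrt(64495)) = 1/((-1025 - 1319*(-107)) + 8*I*sqrt(64495)) = 1/((-1025 + 141133) + 8*I*sqrt(64495)) = 1/(140108 + 8*I*sqrt(64495))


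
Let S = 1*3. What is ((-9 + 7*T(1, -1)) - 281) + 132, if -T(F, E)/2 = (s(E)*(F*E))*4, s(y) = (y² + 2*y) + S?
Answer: -46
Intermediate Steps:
S = 3
s(y) = 3 + y² + 2*y (s(y) = (y² + 2*y) + 3 = 3 + y² + 2*y)
T(F, E) = -8*E*F*(3 + E² + 2*E) (T(F, E) = -2*(3 + E² + 2*E)*(F*E)*4 = -2*(3 + E² + 2*E)*(E*F)*4 = -2*E*F*(3 + E² + 2*E)*4 = -8*E*F*(3 + E² + 2*E))
((-9 + 7*T(1, -1)) - 281) + 132 = ((-9 + 7*(-8*(-1)*1*(3 + (-1)² + 2*(-1)))) - 281) + 132 = ((-9 + 7*(-8*(-1)*1*(3 + 1 - 2))) - 281) + 132 = ((-9 + 7*(-8*(-1)*1*2)) - 281) + 132 = ((-9 + 7*16) - 281) + 132 = ((-9 + 112) - 281) + 132 = (103 - 281) + 132 = -178 + 132 = -46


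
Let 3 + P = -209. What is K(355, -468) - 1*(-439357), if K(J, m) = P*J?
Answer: 364097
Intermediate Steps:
P = -212 (P = -3 - 209 = -212)
K(J, m) = -212*J
K(355, -468) - 1*(-439357) = -212*355 - 1*(-439357) = -75260 + 439357 = 364097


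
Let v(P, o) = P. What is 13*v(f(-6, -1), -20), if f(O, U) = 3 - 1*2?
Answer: 13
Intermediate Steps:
f(O, U) = 1 (f(O, U) = 3 - 2 = 1)
13*v(f(-6, -1), -20) = 13*1 = 13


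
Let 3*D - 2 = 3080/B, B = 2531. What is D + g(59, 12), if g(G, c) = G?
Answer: 152043/2531 ≈ 60.072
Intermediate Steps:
D = 2714/2531 (D = ⅔ + (3080/2531)/3 = ⅔ + (3080*(1/2531))/3 = ⅔ + (⅓)*(3080/2531) = ⅔ + 3080/7593 = 2714/2531 ≈ 1.0723)
D + g(59, 12) = 2714/2531 + 59 = 152043/2531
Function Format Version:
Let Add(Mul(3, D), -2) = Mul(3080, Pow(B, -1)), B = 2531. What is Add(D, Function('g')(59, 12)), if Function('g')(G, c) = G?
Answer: Rational(152043, 2531) ≈ 60.072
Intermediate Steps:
D = Rational(2714, 2531) (D = Add(Rational(2, 3), Mul(Rational(1, 3), Mul(3080, Pow(2531, -1)))) = Add(Rational(2, 3), Mul(Rational(1, 3), Mul(3080, Rational(1, 2531)))) = Add(Rational(2, 3), Mul(Rational(1, 3), Rational(3080, 2531))) = Add(Rational(2, 3), Rational(3080, 7593)) = Rational(2714, 2531) ≈ 1.0723)
Add(D, Function('g')(59, 12)) = Add(Rational(2714, 2531), 59) = Rational(152043, 2531)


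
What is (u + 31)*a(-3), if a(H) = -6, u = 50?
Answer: -486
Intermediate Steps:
(u + 31)*a(-3) = (50 + 31)*(-6) = 81*(-6) = -486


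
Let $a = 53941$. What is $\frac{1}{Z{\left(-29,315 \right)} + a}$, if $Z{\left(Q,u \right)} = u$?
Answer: $\frac{1}{54256} \approx 1.8431 \cdot 10^{-5}$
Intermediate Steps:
$\frac{1}{Z{\left(-29,315 \right)} + a} = \frac{1}{315 + 53941} = \frac{1}{54256}$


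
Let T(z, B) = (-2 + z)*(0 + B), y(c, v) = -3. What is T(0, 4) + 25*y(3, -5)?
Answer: -83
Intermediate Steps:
T(z, B) = B*(-2 + z) (T(z, B) = (-2 + z)*B = B*(-2 + z))
T(0, 4) + 25*y(3, -5) = 4*(-2 + 0) + 25*(-3) = 4*(-2) - 75 = -8 - 75 = -83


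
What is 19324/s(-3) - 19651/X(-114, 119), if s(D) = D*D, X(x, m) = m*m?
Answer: 273470305/127449 ≈ 2145.7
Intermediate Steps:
X(x, m) = m**2
s(D) = D**2
19324/s(-3) - 19651/X(-114, 119) = 19324/((-3)**2) - 19651/(119**2) = 19324/9 - 19651/14161 = 273470305/127449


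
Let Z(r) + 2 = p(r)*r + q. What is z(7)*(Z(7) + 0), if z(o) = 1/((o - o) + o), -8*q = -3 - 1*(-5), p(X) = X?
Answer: 187/28 ≈ 6.6786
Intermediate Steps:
q = -¼ (q = -(-3 - 1*(-5))/8 = -(-3 + 5)/8 = -⅛*2 = -¼ ≈ -0.25000)
z(o) = 1/o (z(o) = 1/(0 + o) = 1/o)
Z(r) = -9/4 + r² (Z(r) = -2 + (r*r - ¼) = -2 + (r² - ¼) = -2 + (-¼ + r²) = -9/4 + r²)
z(7)*(Z(7) + 0) = ((-9/4 + 7²) + 0)/7 = ((-9/4 + 49) + 0)/7 = (187/4 + 0)/7 = (⅐)*(187/4) = 187/28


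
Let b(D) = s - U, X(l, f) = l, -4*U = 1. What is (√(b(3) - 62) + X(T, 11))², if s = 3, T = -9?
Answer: (18 - I*√235)²/4 ≈ 22.25 - 137.97*I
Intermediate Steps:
U = -¼ (U = -¼*1 = -¼ ≈ -0.25000)
b(D) = 13/4 (b(D) = 3 - 1*(-¼) = 3 + ¼ = 13/4)
(√(b(3) - 62) + X(T, 11))² = (√(13/4 - 62) - 9)² = (√(-235/4) - 9)² = (I*√235/2 - 9)² = (-9 + I*√235/2)²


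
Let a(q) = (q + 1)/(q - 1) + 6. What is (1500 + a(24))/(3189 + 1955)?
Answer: 34663/118312 ≈ 0.29298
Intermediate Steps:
a(q) = 6 + (1 + q)/(-1 + q) (a(q) = (1 + q)/(-1 + q) + 6 = 6 + (1 + q)/(-1 + q))
(1500 + a(24))/(3189 + 1955) = (1500 + (-5 + 7*24)/(-1 + 24))/(3189 + 1955) = (1500 + (-5 + 168)/23)/5144 = (1500 + (1/23)*163)*(1/5144) = (1500 + 163/23)*(1/5144) = (34663/23)*(1/5144) = 34663/118312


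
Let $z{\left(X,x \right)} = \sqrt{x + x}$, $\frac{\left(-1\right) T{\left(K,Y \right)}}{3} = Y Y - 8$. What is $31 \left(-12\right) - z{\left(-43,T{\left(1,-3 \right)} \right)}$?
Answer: $-372 - i \sqrt{6} \approx -372.0 - 2.4495 i$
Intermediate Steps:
$T{\left(K,Y \right)} = 24 - 3 Y^{2}$ ($T{\left(K,Y \right)} = - 3 \left(Y Y - 8\right) = - 3 \left(Y^{2} - 8\right) = - 3 \left(-8 + Y^{2}\right) = 24 - 3 Y^{2}$)
$z{\left(X,x \right)} = \sqrt{2} \sqrt{x}$ ($z{\left(X,x \right)} = \sqrt{2 x} = \sqrt{2} \sqrt{x}$)
$31 \left(-12\right) - z{\left(-43,T{\left(1,-3 \right)} \right)} = 31 \left(-12\right) - \sqrt{2} \sqrt{24 - 3 \left(-3\right)^{2}} = -372 - \sqrt{2} \sqrt{24 - 27} = -372 - \sqrt{2} \sqrt{-3} = -372 - \sqrt{2} i \sqrt{3} = -372 - i \sqrt{6}$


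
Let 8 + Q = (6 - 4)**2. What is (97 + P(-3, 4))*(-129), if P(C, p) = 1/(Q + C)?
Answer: -87462/7 ≈ -12495.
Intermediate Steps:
Q = -4 (Q = -8 + (6 - 4)**2 = -8 + 2**2 = -8 + 4 = -4)
P(C, p) = 1/(-4 + C)
(97 + P(-3, 4))*(-129) = (97 + 1/(-4 - 3))*(-129) = (97 + 1/(-7))*(-129) = (97 - 1/7)*(-129) = (678/7)*(-129) = -87462/7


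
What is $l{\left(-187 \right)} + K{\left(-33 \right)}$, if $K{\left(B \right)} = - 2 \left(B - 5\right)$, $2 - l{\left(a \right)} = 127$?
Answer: $-49$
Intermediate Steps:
$l{\left(a \right)} = -125$ ($l{\left(a \right)} = 2 - 127 = -125$)
$K{\left(B \right)} = 10 - 2 B$ ($K{\left(B \right)} = - 2 \left(-5 + B\right) = 10 - 2 B$)
$l{\left(-187 \right)} + K{\left(-33 \right)} = -125 + \left(10 - -66\right) = -125 + \left(10 + 66\right) = -125 + 76 = -49$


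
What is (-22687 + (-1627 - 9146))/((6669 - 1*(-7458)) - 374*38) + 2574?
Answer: 50450/17 ≈ 2967.6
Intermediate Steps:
(-22687 + (-1627 - 9146))/((6669 - 1*(-7458)) - 374*38) + 2574 = (-22687 - 10773)/((6669 + 7458) - 14212) + 2574 = -33460/(14127 - 14212) + 2574 = -33460/(-85) + 2574 = -33460*(-1/85) + 2574 = 6692/17 + 2574 = 50450/17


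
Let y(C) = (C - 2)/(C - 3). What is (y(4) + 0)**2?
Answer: 4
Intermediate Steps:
y(C) = (-2 + C)/(-3 + C)
(y(4) + 0)**2 = ((-2 + 4)/(-3 + 4) + 0)**2 = (2/1 + 0)**2 = (1*2 + 0)**2 = (2 + 0)**2 = 2**2 = 4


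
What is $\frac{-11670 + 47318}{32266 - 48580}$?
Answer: $- \frac{17824}{8157} \approx -2.1851$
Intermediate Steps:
$\frac{-11670 + 47318}{32266 - 48580} = \frac{35648}{-16314} = 35648 \left(- \frac{1}{16314}\right) = - \frac{17824}{8157}$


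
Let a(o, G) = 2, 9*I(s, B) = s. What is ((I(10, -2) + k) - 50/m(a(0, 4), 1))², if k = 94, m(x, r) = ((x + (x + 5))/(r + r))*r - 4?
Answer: 1936/81 ≈ 23.901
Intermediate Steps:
I(s, B) = s/9
m(x, r) = -3/2 + x (m(x, r) = ((x + (5 + x))/((2*r)))*r - 4 = ((5 + 2*x)*(1/(2*r)))*r - 4 = ((5 + 2*x)/(2*r))*r - 4 = (5/2 + x) - 4 = -3/2 + x)
((I(10, -2) + k) - 50/m(a(0, 4), 1))² = (((⅑)*10 + 94) - 50/(-3/2 + 2))² = ((10/9 + 94) - 50/½)² = (856/9 - 50*2)² = (856/9 - 100)² = (-44/9)² = 1936/81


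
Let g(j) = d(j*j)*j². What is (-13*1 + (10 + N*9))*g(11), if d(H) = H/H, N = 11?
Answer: 11616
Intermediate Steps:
d(H) = 1
g(j) = j² (g(j) = 1*j² = j²)
(-13*1 + (10 + N*9))*g(11) = (-13*1 + (10 + 11*9))*11² = (-13 + (10 + 99))*121 = (-13 + 109)*121 = 96*121 = 11616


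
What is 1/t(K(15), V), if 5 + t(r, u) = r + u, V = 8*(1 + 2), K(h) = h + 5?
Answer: 1/39 ≈ 0.025641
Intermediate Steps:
K(h) = 5 + h
V = 24 (V = 8*3 = 24)
t(r, u) = -5 + r + u (t(r, u) = -5 + (r + u) = -5 + r + u)
1/t(K(15), V) = 1/(-5 + (5 + 15) + 24) = 1/(-5 + 20 + 24) = 1/39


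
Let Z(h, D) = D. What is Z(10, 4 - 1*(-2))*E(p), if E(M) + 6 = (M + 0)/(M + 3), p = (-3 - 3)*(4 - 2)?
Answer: -28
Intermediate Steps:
p = -12 (p = -6*2 = -12)
E(M) = -6 + M/(3 + M) (E(M) = -6 + (M + 0)/(M + 3) = -6 + M/(3 + M))
Z(10, 4 - 1*(-2))*E(p) = (4 - 1*(-2))*((-18 - 5*(-12))/(3 - 12)) = (4 + 2)*((-18 + 60)/(-9)) = 6*(-⅑*42) = 6*(-14/3) = -28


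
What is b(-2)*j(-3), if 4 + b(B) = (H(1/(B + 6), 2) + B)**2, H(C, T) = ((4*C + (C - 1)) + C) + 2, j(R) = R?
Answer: 45/4 ≈ 11.250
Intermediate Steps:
H(C, T) = 1 + 6*C (H(C, T) = ((4*C + (-1 + C)) + C) + 2 = ((-1 + 5*C) + C) + 2 = (-1 + 6*C) + 2 = 1 + 6*C)
b(B) = -4 + (1 + B + 6/(6 + B))**2 (b(B) = -4 + ((1 + 6/(B + 6)) + B)**2 = -4 + ((1 + 6/(6 + B)) + B)**2 = -4 + (1 + B + 6/(6 + B))**2)
b(-2)*j(-3) = (-4 + (12 + (-2)**2 + 7*(-2))**2/(6 - 2)**2)*(-3) = (-4 + (12 + 4 - 14)**2/4**2)*(-3) = (-4 + (1/16)*2**2)*(-3) = (-4 + (1/16)*4)*(-3) = (-4 + 1/4)*(-3) = -15/4*(-3) = 45/4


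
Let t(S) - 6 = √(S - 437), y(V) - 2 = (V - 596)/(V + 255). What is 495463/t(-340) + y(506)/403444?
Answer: 76058744221664/20800664891 - 495463*I*√777/813 ≈ 3656.6 - 16988.0*I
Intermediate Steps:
y(V) = 2 + (-596 + V)/(255 + V) (y(V) = 2 + (V - 596)/(V + 255) = 2 + (-596 + V)/(255 + V))
t(S) = 6 + √(-437 + S) (t(S) = 6 + √(S - 437) = 6 + √(-437 + S))
495463/t(-340) + y(506)/403444 = 495463/(6 + √(-437 - 340)) + ((-86 + 3*506)/(255 + 506))/403444 = 495463/(6 + √(-777)) + ((-86 + 1518)/761)*(1/403444) = 495463/(6 + I*√777) + ((1/761)*1432)*(1/403444) = 495463/(6 + I*√777) + (1432/761)*(1/403444) = 495463/(6 + I*√777) + 358/76755221 = 358/76755221 + 495463/(6 + I*√777)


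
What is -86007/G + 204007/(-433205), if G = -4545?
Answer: 2422096708/131261115 ≈ 18.453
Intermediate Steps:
-86007/G + 204007/(-433205) = -86007/(-4545) + 204007/(-433205) = -86007*(-1/4545) + 204007*(-1/433205) = 28669/1515 - 204007/433205 = 2422096708/131261115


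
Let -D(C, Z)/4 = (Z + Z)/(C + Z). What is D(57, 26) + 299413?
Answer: 24851071/83 ≈ 2.9941e+5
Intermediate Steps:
D(C, Z) = -8*Z/(C + Z) (D(C, Z) = -4*(Z + Z)/(C + Z) = -4*2*Z/(C + Z) = -8*Z/(C + Z))
D(57, 26) + 299413 = -8*26/(57 + 26) + 299413 = -8*26/83 + 299413 = -8*26*1/83 + 299413 = -208/83 + 299413 = 24851071/83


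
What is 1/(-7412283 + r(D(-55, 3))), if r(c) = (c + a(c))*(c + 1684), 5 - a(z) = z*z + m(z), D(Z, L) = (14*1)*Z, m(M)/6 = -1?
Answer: -1/550016609 ≈ -1.8181e-9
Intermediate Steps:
m(M) = -6 (m(M) = 6*(-1) = -6)
D(Z, L) = 14*Z
a(z) = 11 - z² (a(z) = 5 - (z*z - 6) = 5 - (z² - 6) = 5 - (-6 + z²) = 5 + (6 - z²) = 11 - z²)
r(c) = (1684 + c)*(11 + c - c²) (r(c) = (c + (11 - c²))*(c + 1684) = (11 + c - c²)*(1684 + c) = (1684 + c)*(11 + c - c²))
1/(-7412283 + r(D(-55, 3))) = 1/(-7412283 + (18524 - (14*(-55))³ - 1683*(14*(-55))² + 1695*(14*(-55)))) = 1/(-7412283 + (18524 - 1*(-770)³ - 1683*(-770)² + 1695*(-770))) = 1/(-7412283 + (18524 - 1*(-456533000) - 1683*592900 - 1305150)) = 1/(-7412283 + (18524 + 456533000 - 997850700 - 1305150)) = 1/(-7412283 - 542604326) = 1/(-550016609) = -1/550016609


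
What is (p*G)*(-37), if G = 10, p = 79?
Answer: -29230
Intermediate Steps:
(p*G)*(-37) = (79*10)*(-37) = 790*(-37) = -29230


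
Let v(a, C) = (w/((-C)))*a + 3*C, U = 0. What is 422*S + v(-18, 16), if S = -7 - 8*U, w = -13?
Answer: -23365/8 ≈ -2920.6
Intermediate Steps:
v(a, C) = 3*C + 13*a/C (v(a, C) = (-13*(-1/C))*a + 3*C = (-(-13)/C)*a + 3*C = (13/C)*a + 3*C = 13*a/C + 3*C = 3*C + 13*a/C)
S = -7 (S = -7 - 8*0 = -7 + 0 = -7)
422*S + v(-18, 16) = 422*(-7) + (3*16 + 13*(-18)/16) = -2954 + (48 + 13*(-18)*(1/16)) = -2954 + (48 - 117/8) = -2954 + 267/8 = -23365/8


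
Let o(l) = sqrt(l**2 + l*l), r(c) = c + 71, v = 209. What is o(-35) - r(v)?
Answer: -280 + 35*sqrt(2) ≈ -230.50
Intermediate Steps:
r(c) = 71 + c
o(l) = sqrt(2)*sqrt(l**2) (o(l) = sqrt(l**2 + l**2) = sqrt(2*l**2) = sqrt(2)*sqrt(l**2))
o(-35) - r(v) = sqrt(2)*sqrt((-35)**2) - (71 + 209) = sqrt(2)*sqrt(1225) - 1*280 = sqrt(2)*35 - 280 = 35*sqrt(2) - 280 = -280 + 35*sqrt(2)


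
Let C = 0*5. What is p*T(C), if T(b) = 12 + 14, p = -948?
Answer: -24648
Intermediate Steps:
C = 0
T(b) = 26
p*T(C) = -948*26 = -24648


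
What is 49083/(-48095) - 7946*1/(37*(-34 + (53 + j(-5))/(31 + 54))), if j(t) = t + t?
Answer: 27313489813/5066279205 ≈ 5.3912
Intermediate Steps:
j(t) = 2*t
49083/(-48095) - 7946*1/(37*(-34 + (53 + j(-5))/(31 + 54))) = 49083/(-48095) - 7946*1/(37*(-34 + (53 + 2*(-5))/(31 + 54))) = 49083*(-1/48095) - 7946*1/(37*(-34 + (53 - 10)/85)) = -49083/48095 - 7946*1/(37*(-34 + 43*(1/85))) = -49083/48095 - 7946*1/(37*(-34 + 43/85)) = -49083/48095 - 7946/((-2847/85*37)) = -49083/48095 - 7946/(-105339/85) = -49083/48095 - 7946*(-85/105339) = -49083/48095 + 675410/105339 = 27313489813/5066279205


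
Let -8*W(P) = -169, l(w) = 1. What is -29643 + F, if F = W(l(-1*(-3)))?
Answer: -236975/8 ≈ -29622.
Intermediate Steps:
W(P) = 169/8 (W(P) = -⅛*(-169) = 169/8)
F = 169/8 ≈ 21.125
-29643 + F = -29643 + 169/8 = -236975/8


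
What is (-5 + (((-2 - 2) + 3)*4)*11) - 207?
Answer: -256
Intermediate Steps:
(-5 + (((-2 - 2) + 3)*4)*11) - 207 = (-5 + ((-4 + 3)*4)*11) - 207 = (-5 - 1*4*11) - 207 = (-5 - 4*11) - 207 = (-5 - 44) - 207 = -49 - 207 = -256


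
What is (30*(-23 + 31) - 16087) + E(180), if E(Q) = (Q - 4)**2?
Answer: 15129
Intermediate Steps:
E(Q) = (-4 + Q)**2
(30*(-23 + 31) - 16087) + E(180) = (30*(-23 + 31) - 16087) + (-4 + 180)**2 = (30*8 - 16087) + 176**2 = (240 - 16087) + 30976 = -15847 + 30976 = 15129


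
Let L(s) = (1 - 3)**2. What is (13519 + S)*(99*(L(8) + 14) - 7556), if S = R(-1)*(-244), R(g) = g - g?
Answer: -78058706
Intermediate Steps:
R(g) = 0
S = 0 (S = 0*(-244) = 0)
L(s) = 4 (L(s) = (-2)**2 = 4)
(13519 + S)*(99*(L(8) + 14) - 7556) = (13519 + 0)*(99*(4 + 14) - 7556) = 13519*(99*18 - 7556) = 13519*(1782 - 7556) = 13519*(-5774) = -78058706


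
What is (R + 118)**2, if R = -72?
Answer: 2116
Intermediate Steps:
(R + 118)**2 = (-72 + 118)**2 = 46**2 = 2116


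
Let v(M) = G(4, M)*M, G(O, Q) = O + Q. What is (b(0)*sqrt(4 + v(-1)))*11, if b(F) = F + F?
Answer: 0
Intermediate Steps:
b(F) = 2*F
v(M) = M*(4 + M) (v(M) = (4 + M)*M = M*(4 + M))
(b(0)*sqrt(4 + v(-1)))*11 = ((2*0)*sqrt(4 - (4 - 1)))*11 = (0*sqrt(4 - 1*3))*11 = (0*sqrt(4 - 3))*11 = (0*sqrt(1))*11 = (0*1)*11 = 0*11 = 0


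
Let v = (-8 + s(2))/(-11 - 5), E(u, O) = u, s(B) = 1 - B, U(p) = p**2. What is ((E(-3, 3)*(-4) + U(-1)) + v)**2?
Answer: 47089/256 ≈ 183.94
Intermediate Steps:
v = 9/16 (v = (-8 + (1 - 1*2))/(-11 - 5) = (-8 + (1 - 2))/(-16) = (-8 - 1)*(-1/16) = -9*(-1/16) = 9/16 ≈ 0.56250)
((E(-3, 3)*(-4) + U(-1)) + v)**2 = ((-3*(-4) + (-1)**2) + 9/16)**2 = ((12 + 1) + 9/16)**2 = (13 + 9/16)**2 = (217/16)**2 = 47089/256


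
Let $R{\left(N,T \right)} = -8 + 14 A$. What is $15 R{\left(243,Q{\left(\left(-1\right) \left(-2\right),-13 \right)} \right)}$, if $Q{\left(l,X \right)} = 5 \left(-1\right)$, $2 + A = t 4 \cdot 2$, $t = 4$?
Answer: $6180$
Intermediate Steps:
$A = 30$ ($A = -2 + 4 \cdot 4 \cdot 2 = -2 + 16 \cdot 2 = -2 + 32 = 30$)
$Q{\left(l,X \right)} = -5$
$R{\left(N,T \right)} = 412$ ($R{\left(N,T \right)} = -8 + 14 \cdot 30 = -8 + 420 = 412$)
$15 R{\left(243,Q{\left(\left(-1\right) \left(-2\right),-13 \right)} \right)} = 15 \cdot 412 = 6180$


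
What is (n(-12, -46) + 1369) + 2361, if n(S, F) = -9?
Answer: 3721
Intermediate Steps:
(n(-12, -46) + 1369) + 2361 = (-9 + 1369) + 2361 = 1360 + 2361 = 3721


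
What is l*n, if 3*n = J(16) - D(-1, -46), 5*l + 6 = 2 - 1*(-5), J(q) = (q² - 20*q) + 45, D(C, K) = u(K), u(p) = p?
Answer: 9/5 ≈ 1.8000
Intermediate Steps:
D(C, K) = K
J(q) = 45 + q² - 20*q
l = ⅕ (l = -6/5 + (2 - 1*(-5))/5 = -6/5 + (2 + 5)/5 = -6/5 + (⅕)*7 = -6/5 + 7/5 = ⅕ ≈ 0.20000)
n = 9 (n = ((45 + 16² - 20*16) - 1*(-46))/3 = ((45 + 256 - 320) + 46)/3 = (-19 + 46)/3 = (⅓)*27 = 9)
l*n = (⅕)*9 = 9/5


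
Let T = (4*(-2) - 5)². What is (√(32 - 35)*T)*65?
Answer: 10985*I*√3 ≈ 19027.0*I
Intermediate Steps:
T = 169 (T = (-8 - 5)² = (-13)² = 169)
(√(32 - 35)*T)*65 = (√(32 - 35)*169)*65 = (√(-3)*169)*65 = ((I*√3)*169)*65 = (169*I*√3)*65 = 10985*I*√3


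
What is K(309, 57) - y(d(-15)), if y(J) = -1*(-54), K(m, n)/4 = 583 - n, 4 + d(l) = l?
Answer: 2050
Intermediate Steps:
d(l) = -4 + l
K(m, n) = 2332 - 4*n (K(m, n) = 4*(583 - n) = 2332 - 4*n)
y(J) = 54
K(309, 57) - y(d(-15)) = (2332 - 4*57) - 1*54 = (2332 - 228) - 54 = 2104 - 54 = 2050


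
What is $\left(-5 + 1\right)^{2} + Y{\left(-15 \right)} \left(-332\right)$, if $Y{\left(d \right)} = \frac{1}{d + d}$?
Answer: $\frac{406}{15} \approx 27.067$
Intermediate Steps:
$Y{\left(d \right)} = \frac{1}{2 d}$
$\left(-5 + 1\right)^{2} + Y{\left(-15 \right)} \left(-332\right) = \left(-5 + 1\right)^{2} + \frac{1}{2 \left(-15\right)} \left(-332\right) = \left(-4\right)^{2} + \frac{1}{2} \left(- \frac{1}{15}\right) \left(-332\right) = 16 - - \frac{166}{15} = 16 + \frac{166}{15} = \frac{406}{15}$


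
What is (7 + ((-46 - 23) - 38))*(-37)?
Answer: 3700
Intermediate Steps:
(7 + ((-46 - 23) - 38))*(-37) = (7 + (-69 - 38))*(-37) = (7 - 107)*(-37) = -100*(-37) = 3700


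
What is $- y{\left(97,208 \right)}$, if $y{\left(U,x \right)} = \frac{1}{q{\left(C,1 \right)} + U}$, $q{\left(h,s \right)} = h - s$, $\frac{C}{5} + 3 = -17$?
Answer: $\frac{1}{4} \approx 0.25$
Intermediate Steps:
$C = -100$ ($C = -15 + 5 \left(-17\right) = -15 - 85 = -100$)
$y{\left(U,x \right)} = \frac{1}{-101 + U}$ ($y{\left(U,x \right)} = \frac{1}{\left(-100 - 1\right) + U} = \frac{1}{-101 + U}$)
$- y{\left(97,208 \right)} = - \frac{1}{-101 + 97} = - \frac{1}{-4} = \left(-1\right) \left(- \frac{1}{4}\right) = \frac{1}{4}$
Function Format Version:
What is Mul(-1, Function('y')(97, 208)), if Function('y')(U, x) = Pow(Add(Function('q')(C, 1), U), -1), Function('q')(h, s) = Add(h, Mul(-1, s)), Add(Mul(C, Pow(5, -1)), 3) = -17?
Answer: Rational(1, 4) ≈ 0.25000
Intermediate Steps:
C = -100 (C = Add(-15, Mul(5, -17)) = Add(-15, -85) = -100)
Function('y')(U, x) = Pow(Add(-101, U), -1) (Function('y')(U, x) = Pow(Add(Add(-100, Mul(-1, 1)), U), -1) = Pow(Add(Add(-100, -1), U), -1) = Pow(Add(-101, U), -1))
Mul(-1, Function('y')(97, 208)) = Mul(-1, Pow(Add(-101, 97), -1)) = Mul(-1, Pow(-4, -1)) = Mul(-1, Rational(-1, 4)) = Rational(1, 4)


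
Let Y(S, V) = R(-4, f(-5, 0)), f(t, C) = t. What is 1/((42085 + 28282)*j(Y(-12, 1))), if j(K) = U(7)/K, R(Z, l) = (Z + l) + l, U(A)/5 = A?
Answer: -2/351835 ≈ -5.6845e-6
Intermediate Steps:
U(A) = 5*A
R(Z, l) = Z + 2*l
Y(S, V) = -14 (Y(S, V) = -4 + 2*(-5) = -4 - 10 = -14)
j(K) = 35/K (j(K) = (5*7)/K = 35/K)
1/((42085 + 28282)*j(Y(-12, 1))) = 1/((42085 + 28282)*((35/(-14)))) = 1/(70367*((35*(-1/14)))) = 1/(70367*(-5/2)) = (1/70367)*(-⅖) = -2/351835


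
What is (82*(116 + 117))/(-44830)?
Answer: -9553/22415 ≈ -0.42619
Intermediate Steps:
(82*(116 + 117))/(-44830) = (82*233)*(-1/44830) = 19106*(-1/44830) = -9553/22415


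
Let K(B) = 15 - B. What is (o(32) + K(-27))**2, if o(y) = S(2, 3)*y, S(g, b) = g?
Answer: 11236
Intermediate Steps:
o(y) = 2*y
(o(32) + K(-27))**2 = (2*32 + (15 - 1*(-27)))**2 = (64 + (15 + 27))**2 = (64 + 42)**2 = 106**2 = 11236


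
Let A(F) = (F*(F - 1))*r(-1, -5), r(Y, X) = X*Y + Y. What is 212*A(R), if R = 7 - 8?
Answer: 1696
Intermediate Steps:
R = -1
r(Y, X) = Y + X*Y
A(F) = 4*F*(-1 + F) (A(F) = (F*(F - 1))*(-(1 - 5)) = (F*(-1 + F))*(-1*(-4)) = (F*(-1 + F))*4 = 4*F*(-1 + F))
212*A(R) = 212*(4*(-1)*(-1 - 1)) = 212*(4*(-1)*(-2)) = 212*8 = 1696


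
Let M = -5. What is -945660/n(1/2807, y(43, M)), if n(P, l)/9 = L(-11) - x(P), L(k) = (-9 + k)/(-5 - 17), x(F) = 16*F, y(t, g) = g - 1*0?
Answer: -4866523970/41841 ≈ -1.1631e+5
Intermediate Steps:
y(t, g) = g (y(t, g) = g + 0 = g)
L(k) = 9/22 - k/22 (L(k) = (-9 + k)/(-22) = (-9 + k)*(-1/22) = 9/22 - k/22)
n(P, l) = 90/11 - 144*P (n(P, l) = 9*((9/22 - 1/22*(-11)) - 16*P) = 9*((9/22 + 1/2) - 16*P) = 9*(10/11 - 16*P) = 90/11 - 144*P)
-945660/n(1/2807, y(43, M)) = -945660/(90/11 - 144/2807) = -945660/251046/30877 = -945660*30877/251046 = -4866523970/41841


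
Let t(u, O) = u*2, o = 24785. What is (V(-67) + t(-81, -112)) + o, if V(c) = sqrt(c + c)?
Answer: 24623 + I*sqrt(134) ≈ 24623.0 + 11.576*I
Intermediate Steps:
t(u, O) = 2*u
V(c) = sqrt(2)*sqrt(c) (V(c) = sqrt(2*c) = sqrt(2)*sqrt(c))
(V(-67) + t(-81, -112)) + o = (sqrt(2)*sqrt(-67) + 2*(-81)) + 24785 = (sqrt(2)*(I*sqrt(67)) - 162) + 24785 = (I*sqrt(134) - 162) + 24785 = (-162 + I*sqrt(134)) + 24785 = 24623 + I*sqrt(134)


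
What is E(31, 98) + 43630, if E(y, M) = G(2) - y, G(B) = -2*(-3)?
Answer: 43605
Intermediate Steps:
G(B) = 6
E(y, M) = 6 - y
E(31, 98) + 43630 = (6 - 1*31) + 43630 = (6 - 31) + 43630 = -25 + 43630 = 43605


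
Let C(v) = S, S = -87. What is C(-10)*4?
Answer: -348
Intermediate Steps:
C(v) = -87
C(-10)*4 = -87*4 = -348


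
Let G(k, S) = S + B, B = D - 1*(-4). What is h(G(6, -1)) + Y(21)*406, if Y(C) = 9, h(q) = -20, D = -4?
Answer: 3634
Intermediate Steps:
B = 0 (B = -4 - 1*(-4) = -4 + 4 = 0)
G(k, S) = S (G(k, S) = S + 0 = S)
h(G(6, -1)) + Y(21)*406 = -20 + 9*406 = -20 + 3654 = 3634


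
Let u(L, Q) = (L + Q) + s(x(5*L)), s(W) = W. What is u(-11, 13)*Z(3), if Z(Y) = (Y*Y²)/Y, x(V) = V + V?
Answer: -972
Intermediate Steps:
x(V) = 2*V
u(L, Q) = Q + 11*L (u(L, Q) = (L + Q) + 2*(5*L) = (L + Q) + 10*L = Q + 11*L)
Z(Y) = Y² (Z(Y) = Y³/Y = Y²)
u(-11, 13)*Z(3) = (13 + 11*(-11))*3² = (13 - 121)*9 = -108*9 = -972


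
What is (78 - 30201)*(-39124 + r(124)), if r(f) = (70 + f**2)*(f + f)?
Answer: -114210872532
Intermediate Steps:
r(f) = 2*f*(70 + f**2) (r(f) = (70 + f**2)*(2*f) = 2*f*(70 + f**2))
(78 - 30201)*(-39124 + r(124)) = (78 - 30201)*(-39124 + 2*124*(70 + 124**2)) = -30123*(-39124 + 2*124*(70 + 15376)) = -30123*(-39124 + 2*124*15446) = -30123*(-39124 + 3830608) = -30123*3791484 = -114210872532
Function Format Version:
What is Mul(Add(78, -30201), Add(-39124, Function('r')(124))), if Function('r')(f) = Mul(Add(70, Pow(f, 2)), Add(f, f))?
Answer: -114210872532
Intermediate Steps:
Function('r')(f) = Mul(2, f, Add(70, Pow(f, 2))) (Function('r')(f) = Mul(Add(70, Pow(f, 2)), Mul(2, f)) = Mul(2, f, Add(70, Pow(f, 2))))
Mul(Add(78, -30201), Add(-39124, Function('r')(124))) = Mul(Add(78, -30201), Add(-39124, Mul(2, 124, Add(70, Pow(124, 2))))) = Mul(-30123, Add(-39124, Mul(2, 124, Add(70, 15376)))) = Mul(-30123, Add(-39124, Mul(2, 124, 15446))) = Mul(-30123, Add(-39124, 3830608)) = Mul(-30123, 3791484) = -114210872532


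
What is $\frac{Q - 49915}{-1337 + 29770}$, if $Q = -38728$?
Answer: $- \frac{88643}{28433} \approx -3.1176$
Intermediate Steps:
$\frac{Q - 49915}{-1337 + 29770} = \frac{-38728 - 49915}{-1337 + 29770} = - \frac{88643}{28433}$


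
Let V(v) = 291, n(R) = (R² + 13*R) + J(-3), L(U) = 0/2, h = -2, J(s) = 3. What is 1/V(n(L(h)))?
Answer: 1/291 ≈ 0.0034364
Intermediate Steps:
L(U) = 0 (L(U) = 0*(½) = 0)
n(R) = 3 + R² + 13*R (n(R) = (R² + 13*R) + 3 = 3 + R² + 13*R)
1/V(n(L(h))) = 1/291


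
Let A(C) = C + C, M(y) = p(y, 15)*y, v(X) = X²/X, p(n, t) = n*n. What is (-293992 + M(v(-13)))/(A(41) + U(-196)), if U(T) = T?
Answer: 296189/114 ≈ 2598.1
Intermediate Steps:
p(n, t) = n²
v(X) = X
M(y) = y³ (M(y) = y²*y = y³)
A(C) = 2*C
(-293992 + M(v(-13)))/(A(41) + U(-196)) = (-293992 + (-13)³)/(2*41 - 196) = (-293992 - 2197)/(82 - 196) = -296189/(-114) = -296189*(-1/114) = 296189/114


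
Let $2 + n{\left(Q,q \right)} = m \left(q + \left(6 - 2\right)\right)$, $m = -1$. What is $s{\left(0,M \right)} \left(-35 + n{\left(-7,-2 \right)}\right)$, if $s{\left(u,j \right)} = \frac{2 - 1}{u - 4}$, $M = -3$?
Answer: $\frac{39}{4} \approx 9.75$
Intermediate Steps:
$s{\left(u,j \right)} = \frac{1}{-4 + u}$ ($s{\left(u,j \right)} = 1 \frac{1}{-4 + u} = \frac{1}{-4 + u}$)
$n{\left(Q,q \right)} = -6 - q$ ($n{\left(Q,q \right)} = -2 - \left(q + \left(6 - 2\right)\right) = -2 - \left(q + 4\right) = -2 - \left(4 + q\right) = -6 - q$)
$s{\left(0,M \right)} \left(-35 + n{\left(-7,-2 \right)}\right) = \frac{-35 - 4}{-4 + 0} = \frac{-35 + \left(-6 + 2\right)}{-4} = - \frac{-35 - 4}{4} = \left(- \frac{1}{4}\right) \left(-39\right) = \frac{39}{4}$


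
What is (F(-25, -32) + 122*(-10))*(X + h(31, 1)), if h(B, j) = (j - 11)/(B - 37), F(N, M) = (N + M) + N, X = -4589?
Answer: 5972708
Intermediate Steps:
F(N, M) = M + 2*N (F(N, M) = (M + N) + N = M + 2*N)
h(B, j) = (-11 + j)/(-37 + B)
(F(-25, -32) + 122*(-10))*(X + h(31, 1)) = ((-32 + 2*(-25)) + 122*(-10))*(-4589 + (-11 + 1)/(-37 + 31)) = ((-32 - 50) - 1220)*(-4589 - 10/(-6)) = (-82 - 1220)*(-4589 - 1/6*(-10)) = -1302*(-4589 + 5/3) = -1302*(-13762/3) = 5972708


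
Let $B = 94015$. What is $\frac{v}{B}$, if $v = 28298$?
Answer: $\frac{28298}{94015} \approx 0.30099$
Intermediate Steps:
$\frac{v}{B} = \frac{28298}{94015}$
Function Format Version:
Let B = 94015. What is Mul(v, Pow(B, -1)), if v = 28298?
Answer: Rational(28298, 94015) ≈ 0.30099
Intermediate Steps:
Mul(v, Pow(B, -1)) = Mul(28298, Pow(94015, -1)) = Mul(28298, Rational(1, 94015)) = Rational(28298, 94015)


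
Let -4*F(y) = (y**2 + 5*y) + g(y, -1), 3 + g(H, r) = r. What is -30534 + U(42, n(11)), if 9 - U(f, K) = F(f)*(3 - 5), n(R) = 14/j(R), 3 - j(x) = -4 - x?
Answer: -31510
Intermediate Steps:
g(H, r) = -3 + r
F(y) = 1 - 5*y/4 - y**2/4 (F(y) = -((y**2 + 5*y) + (-3 - 1))/4 = -((y**2 + 5*y) - 4)/4 = -(-4 + y**2 + 5*y)/4 = 1 - 5*y/4 - y**2/4)
j(x) = 7 + x (j(x) = 3 - (-4 - x) = 3 + (4 + x) = 7 + x)
n(R) = 14/(7 + R)
U(f, K) = 11 - 5*f/2 - f**2/2 (U(f, K) = 9 - (1 - 5*f/4 - f**2/4)*(3 - 5) = 9 - (1 - 5*f/4 - f**2/4)*(-2) = 9 - (-2 + f**2/2 + 5*f/2) = 9 + (2 - 5*f/2 - f**2/2) = 11 - 5*f/2 - f**2/2)
-30534 + U(42, n(11)) = -30534 + (11 - 5/2*42 - 1/2*42**2) = -30534 + (11 - 105 - 1/2*1764) = -30534 + (11 - 105 - 882) = -30534 - 976 = -31510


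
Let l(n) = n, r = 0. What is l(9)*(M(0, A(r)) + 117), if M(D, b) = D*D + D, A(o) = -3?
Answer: 1053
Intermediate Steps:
M(D, b) = D + D² (M(D, b) = D² + D = D + D²)
l(9)*(M(0, A(r)) + 117) = 9*(0*(1 + 0) + 117) = 9*(0*1 + 117) = 9*(0 + 117) = 9*117 = 1053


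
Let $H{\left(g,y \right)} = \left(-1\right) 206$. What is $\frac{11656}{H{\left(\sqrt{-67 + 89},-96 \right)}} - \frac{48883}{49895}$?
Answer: $- \frac{295823009}{5139185} \approx -57.562$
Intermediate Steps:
$H{\left(g,y \right)} = -206$
$\frac{11656}{H{\left(\sqrt{-67 + 89},-96 \right)}} - \frac{48883}{49895} = \frac{11656}{-206} - \frac{48883}{49895} = 11656 \left(- \frac{1}{206}\right) - \frac{48883}{49895} = - \frac{5828}{103} - \frac{48883}{49895} = - \frac{295823009}{5139185}$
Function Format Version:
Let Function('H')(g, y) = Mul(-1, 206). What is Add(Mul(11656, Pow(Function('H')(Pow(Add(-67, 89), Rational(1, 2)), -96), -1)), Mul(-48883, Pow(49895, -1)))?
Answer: Rational(-295823009, 5139185) ≈ -57.562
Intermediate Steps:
Function('H')(g, y) = -206
Add(Mul(11656, Pow(Function('H')(Pow(Add(-67, 89), Rational(1, 2)), -96), -1)), Mul(-48883, Pow(49895, -1))) = Add(Mul(11656, Pow(-206, -1)), Mul(-48883, Pow(49895, -1))) = Add(Mul(11656, Rational(-1, 206)), Mul(-48883, Rational(1, 49895))) = Add(Rational(-5828, 103), Rational(-48883, 49895)) = Rational(-295823009, 5139185)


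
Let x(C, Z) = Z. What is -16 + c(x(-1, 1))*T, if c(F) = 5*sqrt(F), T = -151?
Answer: -771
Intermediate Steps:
-16 + c(x(-1, 1))*T = -16 + (5*sqrt(1))*(-151) = -16 + (5*1)*(-151) = -16 + 5*(-151) = -16 - 755 = -771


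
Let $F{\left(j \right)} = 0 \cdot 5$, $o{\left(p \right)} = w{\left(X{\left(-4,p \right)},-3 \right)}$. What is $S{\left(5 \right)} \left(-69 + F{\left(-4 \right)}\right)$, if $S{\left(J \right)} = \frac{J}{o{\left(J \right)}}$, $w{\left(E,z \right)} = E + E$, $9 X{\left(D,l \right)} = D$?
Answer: $\frac{3105}{8} \approx 388.13$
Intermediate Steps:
$X{\left(D,l \right)} = \frac{D}{9}$
$w{\left(E,z \right)} = 2 E$
$o{\left(p \right)} = - \frac{8}{9}$ ($o{\left(p \right)} = 2 \cdot \frac{1}{9} \left(-4\right) = 2 \left(- \frac{4}{9}\right) = - \frac{8}{9}$)
$F{\left(j \right)} = 0$
$S{\left(J \right)} = - \frac{9 J}{8}$ ($S{\left(J \right)} = \frac{J}{- \frac{8}{9}} = J \left(- \frac{9}{8}\right) = - \frac{9 J}{8}$)
$S{\left(5 \right)} \left(-69 + F{\left(-4 \right)}\right) = \left(- \frac{9}{8}\right) 5 \left(-69 + 0\right) = \left(- \frac{45}{8}\right) \left(-69\right) = \frac{3105}{8}$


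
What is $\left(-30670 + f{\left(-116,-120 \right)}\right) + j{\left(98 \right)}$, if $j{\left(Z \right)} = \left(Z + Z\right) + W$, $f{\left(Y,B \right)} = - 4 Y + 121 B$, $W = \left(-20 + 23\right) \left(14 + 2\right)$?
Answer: $-44482$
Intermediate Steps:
$W = 48$ ($W = 3 \cdot 16 = 48$)
$j{\left(Z \right)} = 48 + 2 Z$ ($j{\left(Z \right)} = \left(Z + Z\right) + 48 = 2 Z + 48 = 48 + 2 Z$)
$\left(-30670 + f{\left(-116,-120 \right)}\right) + j{\left(98 \right)} = \left(-30670 + \left(\left(-4\right) \left(-116\right) + 121 \left(-120\right)\right)\right) + \left(48 + 2 \cdot 98\right) = \left(-30670 + \left(464 - 14520\right)\right) + \left(48 + 196\right) = \left(-30670 - 14056\right) + 244 = -44726 + 244 = -44482$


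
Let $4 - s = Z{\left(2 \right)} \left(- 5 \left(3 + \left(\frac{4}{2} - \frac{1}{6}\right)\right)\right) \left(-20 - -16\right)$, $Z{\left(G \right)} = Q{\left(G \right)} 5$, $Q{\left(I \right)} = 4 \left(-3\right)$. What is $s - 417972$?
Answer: $-412168$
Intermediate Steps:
$Q{\left(I \right)} = -12$
$Z{\left(G \right)} = -60$ ($Z{\left(G \right)} = \left(-12\right) 5 = -60$)
$s = 5804$ ($s = 4 - - 60 \left(- 5 \left(3 + \left(\frac{4}{2} - \frac{1}{6}\right)\right)\right) \left(-20 - -16\right) = 4 - - 60 \left(- 5 \left(3 + \left(4 \cdot \frac{1}{2} - \frac{1}{6}\right)\right)\right) \left(-20 + 16\right) = 4 - - 60 \left(- 5 \left(3 + \left(2 - \frac{1}{6}\right)\right)\right) \left(-4\right) = 4 - - 60 \left(- 5 \left(3 + \frac{11}{6}\right)\right) \left(-4\right) = 4 - - 60 \left(\left(-5\right) \frac{29}{6}\right) \left(-4\right) = 4 - \left(-60\right) \left(- \frac{145}{6}\right) \left(-4\right) = 4 - 1450 \left(-4\right) = 4 - -5800 = 4 + 5800 = 5804$)
$s - 417972 = 5804 - 417972 = -412168$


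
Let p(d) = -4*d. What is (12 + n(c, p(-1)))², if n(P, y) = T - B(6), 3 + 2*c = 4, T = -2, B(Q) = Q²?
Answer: 676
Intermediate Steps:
c = ½ (c = -3/2 + (½)*4 = -3/2 + 2 = ½ ≈ 0.50000)
n(P, y) = -38 (n(P, y) = -2 - 1*6² = -2 - 1*36 = -2 - 36 = -38)
(12 + n(c, p(-1)))² = (12 - 38)² = (-26)² = 676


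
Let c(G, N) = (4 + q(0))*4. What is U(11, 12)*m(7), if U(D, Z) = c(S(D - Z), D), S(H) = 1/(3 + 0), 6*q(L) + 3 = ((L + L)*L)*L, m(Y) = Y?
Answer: 98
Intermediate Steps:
q(L) = -1/2 + L**3/3 (q(L) = -1/2 + (((L + L)*L)*L)/6 = -1/2 + (((2*L)*L)*L)/6 = -1/2 + ((2*L**2)*L)/6 = -1/2 + (2*L**3)/6 = -1/2 + L**3/3)
S(H) = 1/3
c(G, N) = 14 (c(G, N) = (4 + (-1/2 + (1/3)*0**3))*4 = (4 + (-1/2 + (1/3)*0))*4 = (4 + (-1/2 + 0))*4 = (4 - 1/2)*4 = (7/2)*4 = 14)
U(D, Z) = 14
U(11, 12)*m(7) = 14*7 = 98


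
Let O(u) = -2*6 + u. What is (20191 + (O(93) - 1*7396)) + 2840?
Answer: 15716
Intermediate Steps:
O(u) = -12 + u
(20191 + (O(93) - 1*7396)) + 2840 = (20191 + ((-12 + 93) - 1*7396)) + 2840 = (20191 + (81 - 7396)) + 2840 = (20191 - 7315) + 2840 = 12876 + 2840 = 15716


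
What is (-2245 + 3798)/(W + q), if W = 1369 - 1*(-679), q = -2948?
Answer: -1553/900 ≈ -1.7256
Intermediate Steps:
W = 2048 (W = 1369 + 679 = 2048)
(-2245 + 3798)/(W + q) = (-2245 + 3798)/(2048 - 2948) = 1553/(-900) = 1553*(-1/900) = -1553/900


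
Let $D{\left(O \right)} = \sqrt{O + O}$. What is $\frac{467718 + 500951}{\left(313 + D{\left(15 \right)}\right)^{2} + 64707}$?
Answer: $\frac{78804129157}{13230743078} - \frac{303193397 \sqrt{30}}{13230743078} \approx 5.8306$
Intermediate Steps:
$D{\left(O \right)} = \sqrt{2} \sqrt{O}$ ($D{\left(O \right)} = \sqrt{2 O} = \sqrt{2} \sqrt{O}$)
$\frac{467718 + 500951}{\left(313 + D{\left(15 \right)}\right)^{2} + 64707} = \frac{467718 + 500951}{\left(313 + \sqrt{2} \sqrt{15}\right)^{2} + 64707} = \frac{968669}{\left(313 + \sqrt{30}\right)^{2} + 64707} = \frac{968669}{64707 + \left(313 + \sqrt{30}\right)^{2}}$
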